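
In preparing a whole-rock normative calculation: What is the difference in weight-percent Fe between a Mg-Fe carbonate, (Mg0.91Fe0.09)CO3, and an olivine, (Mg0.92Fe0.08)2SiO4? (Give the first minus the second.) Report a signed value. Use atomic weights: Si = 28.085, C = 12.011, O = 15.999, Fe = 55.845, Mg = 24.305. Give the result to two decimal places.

-0.36 percentage points

Fe in (Mg0.91Fe0.09)CO3: molar mass 87.152 g/mol; 0.09×55.845 = 5.026 g → 5.77 wt%.
Fe in (Mg0.92Fe0.08)2SiO4: molar mass 145.737 g/mol; 0.16×55.845 = 8.935 g → 6.13 wt%.
Difference = 5.77 − 6.13 = -0.36 percentage points.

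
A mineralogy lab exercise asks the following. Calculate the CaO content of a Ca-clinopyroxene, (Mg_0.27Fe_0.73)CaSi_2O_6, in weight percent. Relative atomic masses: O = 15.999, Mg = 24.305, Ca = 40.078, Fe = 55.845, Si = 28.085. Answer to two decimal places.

23.41 wt%

M((Mg_0.27Fe_0.73)CaSi_2O_6) = 239.571 g/mol; M(CaO) = 56.077 g/mol.
Moles CaO per formula unit = 1 Ca ÷ 1 = 1.0000.
CaO fraction = (1.0000 × 56.077) / 239.571 = 56.077/239.571 = 0.2341.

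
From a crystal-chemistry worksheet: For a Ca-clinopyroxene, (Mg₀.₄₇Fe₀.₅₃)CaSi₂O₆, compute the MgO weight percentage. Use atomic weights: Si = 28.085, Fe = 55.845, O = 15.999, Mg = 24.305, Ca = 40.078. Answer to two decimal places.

Formula mass = 233.263 g/mol.
0.47 Mg → 0.4700 mol MgO per formula unit; M(MgO) = 40.304, so MgO mass = 18.943 g.
18.943/233.263 × 100 = 8.12 wt%.

8.12 wt%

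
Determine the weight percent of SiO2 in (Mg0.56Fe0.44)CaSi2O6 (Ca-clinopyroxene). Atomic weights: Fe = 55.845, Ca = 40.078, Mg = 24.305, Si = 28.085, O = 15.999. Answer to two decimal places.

M((Mg0.56Fe0.44)CaSi2O6) = 230.425 g/mol; M(SiO2) = 60.083 g/mol.
Moles SiO2 per formula unit = 2 Si ÷ 1 = 2.0000.
SiO2 fraction = (2.0000 × 60.083) / 230.425 = 120.166/230.425 = 0.5215.

52.15 wt%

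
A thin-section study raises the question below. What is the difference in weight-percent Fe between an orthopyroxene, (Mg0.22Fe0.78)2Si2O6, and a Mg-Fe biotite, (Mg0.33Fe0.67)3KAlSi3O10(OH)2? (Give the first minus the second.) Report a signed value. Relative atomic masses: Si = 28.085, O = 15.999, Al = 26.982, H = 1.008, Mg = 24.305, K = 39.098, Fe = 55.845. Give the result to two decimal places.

11.50 percentage points

First mineral: 87.118 g Fe in 249.976 g formula = 34.85 wt% Fe.
Second mineral: 112.248 g Fe in 480.649 g formula = 23.35 wt% Fe.
34.85% − 23.35% gives a difference of 11.50 percentage points.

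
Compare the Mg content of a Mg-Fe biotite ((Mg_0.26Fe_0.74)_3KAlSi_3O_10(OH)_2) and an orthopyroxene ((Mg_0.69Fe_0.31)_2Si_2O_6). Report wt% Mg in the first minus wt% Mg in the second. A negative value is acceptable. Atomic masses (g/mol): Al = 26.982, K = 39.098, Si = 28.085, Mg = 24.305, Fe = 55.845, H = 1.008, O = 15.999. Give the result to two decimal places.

Mg in (Mg_0.26Fe_0.74)_3KAlSi_3O_10(OH)_2: molar mass 487.273 g/mol; 0.78×24.305 = 18.958 g → 3.89 wt%.
Mg in (Mg_0.69Fe_0.31)_2Si_2O_6: molar mass 220.329 g/mol; 1.38×24.305 = 33.541 g → 15.22 wt%.
Difference = 3.89 − 15.22 = -11.33 percentage points.

-11.33 percentage points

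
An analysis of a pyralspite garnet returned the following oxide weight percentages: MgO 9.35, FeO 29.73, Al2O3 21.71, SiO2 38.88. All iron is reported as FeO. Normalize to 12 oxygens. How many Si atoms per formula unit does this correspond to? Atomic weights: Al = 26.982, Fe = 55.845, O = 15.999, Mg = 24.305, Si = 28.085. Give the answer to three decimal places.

3.011 Si apfu

MgO (M=40.304): mol = 0.23199; Mg = 0.23199, O = 0.23199.
FeO (M=71.844): mol = 0.41381; Fe = 0.41381, O = 0.41381.
Al2O3 (M=101.961): mol = 0.21292; Al = 0.42584, O = 0.63876.
SiO2 (M=60.083): mol = 0.64710; Si = 0.64710, O = 1.29420.
ΣO = 2.57876; factor = 12/ΣO = 4.65340.
Si apfu = 0.64710 × 4.65340 = 3.011.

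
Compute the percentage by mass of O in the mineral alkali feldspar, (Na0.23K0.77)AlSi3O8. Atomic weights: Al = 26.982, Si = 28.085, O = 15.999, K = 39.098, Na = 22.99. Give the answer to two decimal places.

46.61 mass %

M((Na0.23K0.77)AlSi3O8) = 274.622 g/mol.
O contributes 8 × 15.999 = 127.992 g per mole.
127.992/274.622 = 0.4661 → 46.61%.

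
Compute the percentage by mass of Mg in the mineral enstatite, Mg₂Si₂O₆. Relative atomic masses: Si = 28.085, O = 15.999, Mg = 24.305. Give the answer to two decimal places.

24.21 wt%

Formula mass = 2×24.305 + 2×28.085 + 6×15.999 = 200.774 g/mol, of which 48.610 g is Mg.
So Mg makes up 48.610/200.774 = 0.2421 of the mass, i.e. 24.21%.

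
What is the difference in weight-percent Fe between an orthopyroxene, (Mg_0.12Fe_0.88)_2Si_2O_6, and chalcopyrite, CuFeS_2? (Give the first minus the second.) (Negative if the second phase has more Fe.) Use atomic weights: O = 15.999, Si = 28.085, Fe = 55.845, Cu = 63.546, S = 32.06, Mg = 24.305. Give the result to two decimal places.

7.92 percentage points

Fe in (Mg_0.12Fe_0.88)_2Si_2O_6: molar mass 256.284 g/mol; 1.76×55.845 = 98.287 g → 38.35 wt%.
Fe in CuFeS_2: molar mass 183.511 g/mol; 1×55.845 = 55.845 g → 30.43 wt%.
Difference = 38.35 − 30.43 = 7.92 percentage points.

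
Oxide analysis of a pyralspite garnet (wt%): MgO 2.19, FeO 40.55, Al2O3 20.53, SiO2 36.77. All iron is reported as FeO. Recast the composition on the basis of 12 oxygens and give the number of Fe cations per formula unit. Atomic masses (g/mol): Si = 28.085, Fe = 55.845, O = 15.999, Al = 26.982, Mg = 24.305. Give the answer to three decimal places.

2.768 Fe apfu

MgO (M=40.304): mol = 0.05434; Mg = 0.05434, O = 0.05434.
FeO (M=71.844): mol = 0.56442; Fe = 0.56442, O = 0.56442.
Al2O3 (M=101.961): mol = 0.20135; Al = 0.40270, O = 0.60405.
SiO2 (M=60.083): mol = 0.61199; Si = 0.61199, O = 1.22398.
ΣO = 2.44679; factor = 12/ΣO = 4.90438.
Fe apfu = 0.56442 × 4.90438 = 2.768.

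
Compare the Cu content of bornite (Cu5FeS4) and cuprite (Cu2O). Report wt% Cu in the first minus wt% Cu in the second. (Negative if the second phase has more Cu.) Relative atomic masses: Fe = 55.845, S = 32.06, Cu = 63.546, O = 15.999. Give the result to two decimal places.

First mineral: 317.730 g Cu in 501.815 g formula = 63.32 wt% Cu.
Second mineral: 127.092 g Cu in 143.091 g formula = 88.82 wt% Cu.
63.32% − 88.82% gives a difference of -25.50 percentage points.

-25.50 percentage points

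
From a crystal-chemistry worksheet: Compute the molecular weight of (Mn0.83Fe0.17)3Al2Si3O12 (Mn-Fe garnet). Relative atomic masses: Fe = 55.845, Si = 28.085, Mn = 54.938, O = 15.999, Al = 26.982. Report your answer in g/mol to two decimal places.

M = 2.49×54.938 + 0.51×55.845 + 2×26.982 + 3×28.085 + 12×15.999

495.48 g/mol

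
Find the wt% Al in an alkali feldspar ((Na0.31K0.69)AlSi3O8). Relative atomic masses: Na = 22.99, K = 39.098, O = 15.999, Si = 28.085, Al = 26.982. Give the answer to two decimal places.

Formula mass = 0.31*22.99 + 0.69*39.098 + 1*26.982 + 3*28.085 + 8*15.999 = 273.334 g/mol, of which 26.982 g is Al.
So Al makes up 26.982/273.334 = 0.0987 of the mass, i.e. 9.87%.

9.87 wt%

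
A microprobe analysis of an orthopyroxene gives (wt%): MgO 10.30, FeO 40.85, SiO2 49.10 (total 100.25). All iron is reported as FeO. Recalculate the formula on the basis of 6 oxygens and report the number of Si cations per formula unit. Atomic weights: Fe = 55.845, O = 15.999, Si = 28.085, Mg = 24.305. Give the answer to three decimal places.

1.994 Si apfu

MgO: 10.30/40.304 = 0.25556 mol → 0.25556 mol Mg, 0.25556 mol O.
FeO: 40.85/71.844 = 0.56859 mol → 0.56859 mol Fe, 0.56859 mol O.
SiO2: 49.10/60.083 = 0.81720 mol → 0.81720 mol Si, 1.63440 mol O.
Total oxygen = 2.45855 mol. Normalization factor = 6/2.45855 = 2.44046.
Si per 6 O = 0.81720 × 2.44046 = 1.994.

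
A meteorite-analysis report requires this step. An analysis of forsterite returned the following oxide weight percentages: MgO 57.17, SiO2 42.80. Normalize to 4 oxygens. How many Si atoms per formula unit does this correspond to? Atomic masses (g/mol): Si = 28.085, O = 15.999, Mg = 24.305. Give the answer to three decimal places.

57.17 wt% MgO ÷ 40.304 g/mol = 1.41847 mol, giving 1.41847 Mg and 1.41847 O.
42.80 wt% SiO2 ÷ 60.083 g/mol = 0.71235 mol, giving 0.71235 Si and 1.42470 O.
Oxygen sums to 2.84317; scaling by 4/2.84317 = 1.40688 puts the formula on 4 O.
Si: 0.71235 × 1.40688 = 1.002 atoms per formula unit.

1.002 Si apfu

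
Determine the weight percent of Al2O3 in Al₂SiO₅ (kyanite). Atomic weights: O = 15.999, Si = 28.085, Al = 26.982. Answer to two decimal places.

62.92 wt%

M(Al₂SiO₅) = 162.044 g/mol; M(Al2O3) = 101.961 g/mol.
Moles Al2O3 per formula unit = 2 Al ÷ 2 = 1.0000.
Al2O3 fraction = (1.0000 × 101.961) / 162.044 = 101.961/162.044 = 0.6292.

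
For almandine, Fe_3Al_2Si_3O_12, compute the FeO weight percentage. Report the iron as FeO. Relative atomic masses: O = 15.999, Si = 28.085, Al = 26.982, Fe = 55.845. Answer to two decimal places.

Formula mass = 497.742 g/mol.
3 Fe → 3.0000 mol FeO per formula unit; M(FeO) = 71.844, so FeO mass = 215.532 g.
215.532/497.742 × 100 = 43.30 wt%.

43.30 wt%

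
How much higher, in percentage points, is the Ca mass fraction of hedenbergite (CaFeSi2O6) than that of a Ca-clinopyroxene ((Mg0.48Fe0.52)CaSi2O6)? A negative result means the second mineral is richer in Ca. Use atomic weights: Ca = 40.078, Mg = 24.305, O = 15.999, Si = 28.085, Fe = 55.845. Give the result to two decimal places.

First mineral: 40.078 g Ca in 248.087 g formula = 16.15 wt% Ca.
Second mineral: 40.078 g Ca in 232.948 g formula = 17.20 wt% Ca.
16.15% − 17.20% gives a difference of -1.05 percentage points.

-1.05 percentage points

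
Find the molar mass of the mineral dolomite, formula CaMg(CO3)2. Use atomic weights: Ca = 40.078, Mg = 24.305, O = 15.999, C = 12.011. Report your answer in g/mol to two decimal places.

184.40 g/mol

The formula mass is the sum 1*40.078 + 1*24.305 + 2*12.011 + 6*15.999.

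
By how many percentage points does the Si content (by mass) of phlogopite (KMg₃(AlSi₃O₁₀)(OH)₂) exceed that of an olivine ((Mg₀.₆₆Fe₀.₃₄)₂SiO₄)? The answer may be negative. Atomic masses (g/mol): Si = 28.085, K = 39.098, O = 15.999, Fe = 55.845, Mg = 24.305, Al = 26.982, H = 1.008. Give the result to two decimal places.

2.87 percentage points

First mineral: 84.255 g Si in 417.254 g formula = 20.19 wt% Si.
Second mineral: 28.085 g Si in 162.138 g formula = 17.32 wt% Si.
20.19% − 17.32% gives a difference of 2.87 percentage points.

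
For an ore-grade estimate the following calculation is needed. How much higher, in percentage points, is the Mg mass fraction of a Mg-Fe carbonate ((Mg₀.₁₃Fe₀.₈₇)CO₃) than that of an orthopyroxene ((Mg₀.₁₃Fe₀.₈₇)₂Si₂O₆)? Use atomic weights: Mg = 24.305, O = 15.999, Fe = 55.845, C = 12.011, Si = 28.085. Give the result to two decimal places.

0.36 percentage points

M((Mg₀.₁₃Fe₀.₈₇)CO₃) = 111.753 g/mol, so wt% Mg = 3.160/111.753 × 100 = 2.83%.
M((Mg₀.₁₃Fe₀.₈₇)₂Si₂O₆) = 255.654 g/mol, so wt% Mg = 6.319/255.654 × 100 = 2.47%.
2.83 − 2.47 = 0.36 pp.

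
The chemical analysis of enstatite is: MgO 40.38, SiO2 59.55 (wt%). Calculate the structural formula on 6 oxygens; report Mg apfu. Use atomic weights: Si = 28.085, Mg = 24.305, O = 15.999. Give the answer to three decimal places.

MgO (M=40.304): mol = 1.00189; Mg = 1.00189, O = 1.00189.
SiO2 (M=60.083): mol = 0.99113; Si = 0.99113, O = 1.98226.
ΣO = 2.98415; factor = 6/ΣO = 2.01062.
Mg apfu = 1.00189 × 2.01062 = 2.014.

2.014 Mg apfu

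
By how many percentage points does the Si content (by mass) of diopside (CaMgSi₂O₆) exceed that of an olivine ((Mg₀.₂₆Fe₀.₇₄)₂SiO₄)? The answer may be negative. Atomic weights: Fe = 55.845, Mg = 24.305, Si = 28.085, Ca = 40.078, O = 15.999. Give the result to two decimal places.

First mineral: 56.170 g Si in 216.547 g formula = 25.94 wt% Si.
Second mineral: 28.085 g Si in 187.370 g formula = 14.99 wt% Si.
25.94% − 14.99% gives a difference of 10.95 percentage points.

10.95 percentage points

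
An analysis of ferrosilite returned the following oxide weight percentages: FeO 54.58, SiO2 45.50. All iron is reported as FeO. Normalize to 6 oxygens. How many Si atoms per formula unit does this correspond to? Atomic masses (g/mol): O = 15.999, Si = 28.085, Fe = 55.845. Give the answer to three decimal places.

1.998 Si apfu

54.58 wt% FeO ÷ 71.844 g/mol = 0.75970 mol, giving 0.75970 Fe and 0.75970 O.
45.50 wt% SiO2 ÷ 60.083 g/mol = 0.75729 mol, giving 0.75729 Si and 1.51458 O.
Oxygen sums to 2.27428; scaling by 6/2.27428 = 2.63820 puts the formula on 6 O.
Si: 0.75729 × 2.63820 = 1.998 atoms per formula unit.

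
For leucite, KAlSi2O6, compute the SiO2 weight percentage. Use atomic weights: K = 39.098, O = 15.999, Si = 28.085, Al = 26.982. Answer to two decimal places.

M(KAlSi2O6) = 218.244 g/mol; M(SiO2) = 60.083 g/mol.
Moles SiO2 per formula unit = 2 Si ÷ 1 = 2.0000.
SiO2 fraction = (2.0000 × 60.083) / 218.244 = 120.166/218.244 = 0.5506.

55.06 wt%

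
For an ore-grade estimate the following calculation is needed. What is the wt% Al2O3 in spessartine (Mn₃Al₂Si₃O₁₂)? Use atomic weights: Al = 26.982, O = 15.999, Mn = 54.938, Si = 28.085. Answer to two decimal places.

M(Mn₃Al₂Si₃O₁₂) = 495.021 g/mol; M(Al2O3) = 101.961 g/mol.
Moles Al2O3 per formula unit = 2 Al ÷ 2 = 1.0000.
Al2O3 fraction = (1.0000 × 101.961) / 495.021 = 101.961/495.021 = 0.2060.

20.60 wt%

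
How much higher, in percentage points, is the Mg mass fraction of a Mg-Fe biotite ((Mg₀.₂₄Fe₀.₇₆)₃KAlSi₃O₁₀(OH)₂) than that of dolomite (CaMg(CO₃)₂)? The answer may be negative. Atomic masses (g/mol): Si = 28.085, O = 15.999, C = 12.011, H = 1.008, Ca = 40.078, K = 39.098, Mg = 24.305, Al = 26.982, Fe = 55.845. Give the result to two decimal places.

First mineral: 17.500 g Mg in 489.165 g formula = 3.58 wt% Mg.
Second mineral: 24.305 g Mg in 184.399 g formula = 13.18 wt% Mg.
3.58% − 13.18% gives a difference of -9.60 percentage points.

-9.60 percentage points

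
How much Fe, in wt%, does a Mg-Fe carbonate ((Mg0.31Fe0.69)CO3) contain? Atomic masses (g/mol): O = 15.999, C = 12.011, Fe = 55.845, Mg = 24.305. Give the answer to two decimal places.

36.33 wt%

M((Mg0.31Fe0.69)CO3) = 106.076 g/mol.
Fe contributes 0.69 × 55.845 = 38.533 g per mole.
38.533/106.076 = 0.3633 → 36.33%.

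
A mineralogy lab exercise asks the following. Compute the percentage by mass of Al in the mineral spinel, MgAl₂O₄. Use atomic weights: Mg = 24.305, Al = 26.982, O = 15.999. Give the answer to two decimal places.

M(MgAl₂O₄) = 142.265 g/mol.
Al contributes 2 × 26.982 = 53.964 g per mole.
53.964/142.265 = 0.3793 → 37.93%.

37.93 wt%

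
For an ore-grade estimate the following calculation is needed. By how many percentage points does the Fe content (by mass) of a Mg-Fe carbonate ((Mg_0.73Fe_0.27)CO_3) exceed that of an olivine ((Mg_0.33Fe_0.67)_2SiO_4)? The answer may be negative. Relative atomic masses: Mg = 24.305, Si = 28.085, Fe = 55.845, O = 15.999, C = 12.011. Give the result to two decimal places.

-24.66 percentage points

First mineral: 15.078 g Fe in 92.829 g formula = 16.24 wt% Fe.
Second mineral: 74.832 g Fe in 182.955 g formula = 40.90 wt% Fe.
16.24% − 40.90% gives a difference of -24.66 percentage points.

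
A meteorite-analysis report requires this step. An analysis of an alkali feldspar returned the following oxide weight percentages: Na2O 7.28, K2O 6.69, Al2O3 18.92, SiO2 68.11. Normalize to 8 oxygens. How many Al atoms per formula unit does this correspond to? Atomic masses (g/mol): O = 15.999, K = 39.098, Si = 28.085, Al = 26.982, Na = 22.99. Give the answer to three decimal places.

Na2O (M=61.979): mol = 0.11746; Na = 0.23492, O = 0.11746.
K2O (M=94.195): mol = 0.07102; K = 0.14204, O = 0.07102.
Al2O3 (M=101.961): mol = 0.18556; Al = 0.37112, O = 0.55668.
SiO2 (M=60.083): mol = 1.13360; Si = 1.13360, O = 2.26720.
ΣO = 3.01236; factor = 8/ΣO = 2.65573.
Al apfu = 0.37112 × 2.65573 = 0.986.

0.986 Al apfu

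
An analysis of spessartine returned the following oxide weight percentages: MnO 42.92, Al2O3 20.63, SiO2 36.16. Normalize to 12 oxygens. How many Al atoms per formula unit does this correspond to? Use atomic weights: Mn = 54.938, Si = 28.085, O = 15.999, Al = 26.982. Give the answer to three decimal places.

2.010 Al apfu

42.92 wt% MnO ÷ 70.937 g/mol = 0.60504 mol, giving 0.60504 Mn and 0.60504 O.
20.63 wt% Al2O3 ÷ 101.961 g/mol = 0.20233 mol, giving 0.40466 Al and 0.60699 O.
36.16 wt% SiO2 ÷ 60.083 g/mol = 0.60183 mol, giving 0.60183 Si and 1.20366 O.
Oxygen sums to 2.41569; scaling by 12/2.41569 = 4.96752 puts the formula on 12 O.
Al: 0.40466 × 4.96752 = 2.010 atoms per formula unit.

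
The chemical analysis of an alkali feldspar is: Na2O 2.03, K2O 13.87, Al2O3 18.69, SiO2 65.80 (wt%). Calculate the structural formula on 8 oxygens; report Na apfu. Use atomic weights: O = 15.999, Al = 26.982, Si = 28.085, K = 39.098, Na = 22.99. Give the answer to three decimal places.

0.179 Na apfu

2.03 wt% Na2O ÷ 61.979 g/mol = 0.03275 mol, giving 0.06550 Na and 0.03275 O.
13.87 wt% K2O ÷ 94.195 g/mol = 0.14725 mol, giving 0.29450 K and 0.14725 O.
18.69 wt% Al2O3 ÷ 101.961 g/mol = 0.18331 mol, giving 0.36662 Al and 0.54993 O.
65.80 wt% SiO2 ÷ 60.083 g/mol = 1.09515 mol, giving 1.09515 Si and 2.19030 O.
Oxygen sums to 2.92023; scaling by 8/2.92023 = 2.73951 puts the formula on 8 O.
Na: 0.06550 × 2.73951 = 0.179 atoms per formula unit.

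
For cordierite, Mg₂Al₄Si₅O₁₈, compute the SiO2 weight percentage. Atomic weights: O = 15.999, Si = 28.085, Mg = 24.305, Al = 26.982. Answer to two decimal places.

M(Mg₂Al₄Si₅O₁₈) = 584.945 g/mol; M(SiO2) = 60.083 g/mol.
Moles SiO2 per formula unit = 5 Si ÷ 1 = 5.0000.
SiO2 fraction = (5.0000 × 60.083) / 584.945 = 300.415/584.945 = 0.5136.

51.36 wt%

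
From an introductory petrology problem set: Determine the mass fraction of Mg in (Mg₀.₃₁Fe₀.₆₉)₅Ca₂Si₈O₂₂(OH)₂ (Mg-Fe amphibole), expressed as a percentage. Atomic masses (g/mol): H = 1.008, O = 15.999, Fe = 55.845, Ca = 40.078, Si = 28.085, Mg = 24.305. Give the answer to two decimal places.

4.09 mass %

Molar mass of (Mg₀.₃₁Fe₀.₆₉)₅Ca₂Si₈O₂₂(OH)₂: 1.55×24.305 + 3.45×55.845 + 2×40.078 + 8×28.085 + 24×15.999 + 2×1.008 = 921.166 g/mol.
Mass of Mg per formula unit: 1.55 × 24.305 = 37.673 g.
Weight fraction Mg = 37.673 / 921.166 = 0.0409.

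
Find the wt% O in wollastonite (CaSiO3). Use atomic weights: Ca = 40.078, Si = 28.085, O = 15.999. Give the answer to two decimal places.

41.32 mass %

Formula mass = 1×40.078 + 1×28.085 + 3×15.999 = 116.160 g/mol, of which 47.997 g is O.
So O makes up 47.997/116.160 = 0.4132 of the mass, i.e. 41.32%.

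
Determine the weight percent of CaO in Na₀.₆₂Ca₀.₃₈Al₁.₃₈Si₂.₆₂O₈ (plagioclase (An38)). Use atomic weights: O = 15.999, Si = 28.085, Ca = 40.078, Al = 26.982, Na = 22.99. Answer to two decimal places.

M(Na₀.₆₂Ca₀.₃₈Al₁.₃₈Si₂.₆₂O₈) = 268.293 g/mol; M(CaO) = 56.077 g/mol.
Moles CaO per formula unit = 0.38 Ca ÷ 1 = 0.3800.
CaO fraction = (0.3800 × 56.077) / 268.293 = 21.309/268.293 = 0.0794.

7.94 wt%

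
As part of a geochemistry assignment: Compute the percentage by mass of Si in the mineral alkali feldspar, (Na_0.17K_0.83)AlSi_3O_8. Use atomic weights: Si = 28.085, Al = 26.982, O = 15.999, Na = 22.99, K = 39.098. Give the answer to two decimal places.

30.57 weight percent

M((Na_0.17K_0.83)AlSi_3O_8) = 275.589 g/mol.
Si contributes 3 × 28.085 = 84.255 g per mole.
84.255/275.589 = 0.3057 → 30.57%.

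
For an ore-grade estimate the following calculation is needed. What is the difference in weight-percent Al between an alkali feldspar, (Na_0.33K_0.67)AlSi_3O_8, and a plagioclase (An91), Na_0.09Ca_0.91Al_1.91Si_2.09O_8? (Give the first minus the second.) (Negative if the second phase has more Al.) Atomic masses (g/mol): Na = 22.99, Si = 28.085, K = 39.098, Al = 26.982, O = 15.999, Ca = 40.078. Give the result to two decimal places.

-8.74 percentage points

Al in (Na_0.33K_0.67)AlSi_3O_8: molar mass 273.011 g/mol; 1×26.982 = 26.982 g → 9.88 wt%.
Al in Na_0.09Ca_0.91Al_1.91Si_2.09O_8: molar mass 276.765 g/mol; 1.91×26.982 = 51.536 g → 18.62 wt%.
Difference = 9.88 − 18.62 = -8.74 percentage points.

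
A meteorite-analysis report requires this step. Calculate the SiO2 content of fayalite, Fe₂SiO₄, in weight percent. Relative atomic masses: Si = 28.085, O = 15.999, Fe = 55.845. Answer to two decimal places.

M(Fe₂SiO₄) = 203.771 g/mol; M(SiO2) = 60.083 g/mol.
Moles SiO2 per formula unit = 1 Si ÷ 1 = 1.0000.
SiO2 fraction = (1.0000 × 60.083) / 203.771 = 60.083/203.771 = 0.2949.

29.49 wt%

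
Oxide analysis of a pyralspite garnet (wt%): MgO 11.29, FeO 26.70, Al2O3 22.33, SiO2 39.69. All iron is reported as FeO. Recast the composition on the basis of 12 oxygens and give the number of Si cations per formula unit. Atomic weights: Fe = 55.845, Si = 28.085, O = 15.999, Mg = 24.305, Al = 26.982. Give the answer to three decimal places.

MgO: 11.29/40.304 = 0.28012 mol → 0.28012 mol Mg, 0.28012 mol O.
FeO: 26.70/71.844 = 0.37164 mol → 0.37164 mol Fe, 0.37164 mol O.
Al2O3: 22.33/101.961 = 0.21901 mol → 0.43802 mol Al, 0.65703 mol O.
SiO2: 39.69/60.083 = 0.66059 mol → 0.66059 mol Si, 1.32118 mol O.
Total oxygen = 2.62997 mol. Normalization factor = 12/2.62997 = 4.56279.
Si per 12 O = 0.66059 × 4.56279 = 3.014.

3.014 Si apfu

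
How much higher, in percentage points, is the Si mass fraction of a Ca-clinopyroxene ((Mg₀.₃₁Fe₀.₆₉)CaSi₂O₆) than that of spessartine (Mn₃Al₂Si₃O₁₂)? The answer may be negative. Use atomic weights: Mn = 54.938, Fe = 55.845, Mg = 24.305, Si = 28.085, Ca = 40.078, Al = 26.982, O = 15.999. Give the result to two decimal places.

M((Mg₀.₃₁Fe₀.₆₉)CaSi₂O₆) = 238.310 g/mol, so wt% Si = 56.170/238.310 × 100 = 23.57%.
M(Mn₃Al₂Si₃O₁₂) = 495.021 g/mol, so wt% Si = 84.255/495.021 × 100 = 17.02%.
23.57 − 17.02 = 6.55 pp.

6.55 percentage points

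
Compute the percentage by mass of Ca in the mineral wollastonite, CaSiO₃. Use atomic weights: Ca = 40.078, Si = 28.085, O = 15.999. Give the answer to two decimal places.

34.50 weight percent

M(CaSiO₃) = 116.160 g/mol.
Ca contributes 1 × 40.078 = 40.078 g per mole.
40.078/116.160 = 0.3450 → 34.50%.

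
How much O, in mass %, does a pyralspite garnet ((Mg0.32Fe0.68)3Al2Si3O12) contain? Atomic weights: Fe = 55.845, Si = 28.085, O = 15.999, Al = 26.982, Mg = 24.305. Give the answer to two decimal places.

M((Mg0.32Fe0.68)3Al2Si3O12) = 467.464 g/mol.
O contributes 12 × 15.999 = 191.988 g per mole.
191.988/467.464 = 0.4107 → 41.07%.

41.07 mass %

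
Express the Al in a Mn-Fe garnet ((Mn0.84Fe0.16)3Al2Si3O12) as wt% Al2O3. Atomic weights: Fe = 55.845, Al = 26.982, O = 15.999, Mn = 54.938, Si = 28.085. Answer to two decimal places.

Molar mass of (Mn0.84Fe0.16)3Al2Si3O12 = 2.52×54.938 + 0.48×55.845 + 2×26.982 + 3×28.085 + 12×15.999 = 495.456 g/mol.
Each formula unit contains 2 Al, equivalent to 2/2 = 1.0000 mol Al2O3.
M(Al2O3) = 2×26.982 + 3×15.999 = 101.961 g/mol.
Mass of Al2O3 per formula unit = 1.0000 × 101.961 = 101.961 g.
Al2O3 wt% = 101.961 / 495.456 × 100 = 20.58%.

20.58 wt%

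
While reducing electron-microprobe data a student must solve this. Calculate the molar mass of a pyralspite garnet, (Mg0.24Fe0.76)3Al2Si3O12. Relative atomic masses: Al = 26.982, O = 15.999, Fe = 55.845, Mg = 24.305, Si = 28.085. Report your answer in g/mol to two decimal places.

M = 0.72·24.305 + 2.28·55.845 + 2·26.982 + 3·28.085 + 12·15.999

475.03 g/mol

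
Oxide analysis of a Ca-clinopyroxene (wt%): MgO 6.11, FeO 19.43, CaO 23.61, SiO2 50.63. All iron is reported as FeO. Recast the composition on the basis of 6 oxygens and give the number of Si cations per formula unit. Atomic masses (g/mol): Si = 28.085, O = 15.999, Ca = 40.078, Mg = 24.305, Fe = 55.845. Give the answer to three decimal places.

2.000 Si apfu

6.11 wt% MgO ÷ 40.304 g/mol = 0.15160 mol, giving 0.15160 Mg and 0.15160 O.
19.43 wt% FeO ÷ 71.844 g/mol = 0.27045 mol, giving 0.27045 Fe and 0.27045 O.
23.61 wt% CaO ÷ 56.077 g/mol = 0.42103 mol, giving 0.42103 Ca and 0.42103 O.
50.63 wt% SiO2 ÷ 60.083 g/mol = 0.84267 mol, giving 0.84267 Si and 1.68534 O.
Oxygen sums to 2.52842; scaling by 6/2.52842 = 2.37302 puts the formula on 6 O.
Si: 0.84267 × 2.37302 = 2.000 atoms per formula unit.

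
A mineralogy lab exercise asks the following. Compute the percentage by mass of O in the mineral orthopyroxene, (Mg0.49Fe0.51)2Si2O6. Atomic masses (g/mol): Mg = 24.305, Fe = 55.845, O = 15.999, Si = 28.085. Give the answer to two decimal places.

41.21 weight percent

Molar mass of (Mg0.49Fe0.51)2Si2O6: 0.98×24.305 + 1.02×55.845 + 2×28.085 + 6×15.999 = 232.945 g/mol.
Mass of O per formula unit: 6 × 15.999 = 95.994 g.
Weight fraction O = 95.994 / 232.945 = 0.4121.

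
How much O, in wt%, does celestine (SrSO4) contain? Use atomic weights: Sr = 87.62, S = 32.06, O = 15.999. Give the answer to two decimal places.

Molar mass of SrSO4: 1·87.62 + 1·32.06 + 4·15.999 = 183.676 g/mol.
Mass of O per formula unit: 4 × 15.999 = 63.996 g.
Weight fraction O = 63.996 / 183.676 = 0.3484.

34.84 wt%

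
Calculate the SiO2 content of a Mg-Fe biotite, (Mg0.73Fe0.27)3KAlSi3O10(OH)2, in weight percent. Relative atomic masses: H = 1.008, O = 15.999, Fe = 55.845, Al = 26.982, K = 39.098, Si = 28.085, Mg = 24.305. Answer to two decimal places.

40.71 wt%

M((Mg0.73Fe0.27)3KAlSi3O10(OH)2) = 442.801 g/mol; M(SiO2) = 60.083 g/mol.
Moles SiO2 per formula unit = 3 Si ÷ 1 = 3.0000.
SiO2 fraction = (3.0000 × 60.083) / 442.801 = 180.249/442.801 = 0.4071.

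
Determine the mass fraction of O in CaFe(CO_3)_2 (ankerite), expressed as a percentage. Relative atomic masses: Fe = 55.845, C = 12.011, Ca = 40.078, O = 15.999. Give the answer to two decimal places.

Formula mass = 1×40.078 + 1×55.845 + 2×12.011 + 6×15.999 = 215.939 g/mol, of which 95.994 g is O.
So O makes up 95.994/215.939 = 0.4445 of the mass, i.e. 44.45%.

44.45 mass %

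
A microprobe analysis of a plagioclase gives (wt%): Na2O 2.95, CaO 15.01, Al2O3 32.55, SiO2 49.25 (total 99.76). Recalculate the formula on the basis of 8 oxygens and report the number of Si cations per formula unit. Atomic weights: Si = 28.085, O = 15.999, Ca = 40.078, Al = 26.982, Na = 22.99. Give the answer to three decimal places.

2.252 Si apfu

Na2O (M=61.979): mol = 0.04760; Na = 0.09520, O = 0.04760.
CaO (M=56.077): mol = 0.26767; Ca = 0.26767, O = 0.26767.
Al2O3 (M=101.961): mol = 0.31924; Al = 0.63848, O = 0.95772.
SiO2 (M=60.083): mol = 0.81970; Si = 0.81970, O = 1.63940.
ΣO = 2.91239; factor = 8/ΣO = 2.74688.
Si apfu = 0.81970 × 2.74688 = 2.252.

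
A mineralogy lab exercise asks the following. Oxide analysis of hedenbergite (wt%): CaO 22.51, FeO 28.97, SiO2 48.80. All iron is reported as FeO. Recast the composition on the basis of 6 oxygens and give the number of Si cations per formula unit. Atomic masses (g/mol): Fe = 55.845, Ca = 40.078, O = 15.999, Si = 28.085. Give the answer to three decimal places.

2.006 Si apfu

CaO (M=56.077): mol = 0.40141; Ca = 0.40141, O = 0.40141.
FeO (M=71.844): mol = 0.40323; Fe = 0.40323, O = 0.40323.
SiO2 (M=60.083): mol = 0.81221; Si = 0.81221, O = 1.62442.
ΣO = 2.42906; factor = 6/ΣO = 2.47009.
Si apfu = 0.81221 × 2.47009 = 2.006.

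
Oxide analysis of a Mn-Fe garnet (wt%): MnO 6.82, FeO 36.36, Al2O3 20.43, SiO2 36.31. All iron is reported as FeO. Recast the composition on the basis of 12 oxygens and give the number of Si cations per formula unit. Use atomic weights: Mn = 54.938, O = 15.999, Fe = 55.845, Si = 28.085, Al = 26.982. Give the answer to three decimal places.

6.82 wt% MnO ÷ 70.937 g/mol = 0.09614 mol, giving 0.09614 Mn and 0.09614 O.
36.36 wt% FeO ÷ 71.844 g/mol = 0.50610 mol, giving 0.50610 Fe and 0.50610 O.
20.43 wt% Al2O3 ÷ 101.961 g/mol = 0.20037 mol, giving 0.40074 Al and 0.60111 O.
36.31 wt% SiO2 ÷ 60.083 g/mol = 0.60433 mol, giving 0.60433 Si and 1.20866 O.
Oxygen sums to 2.41201; scaling by 12/2.41201 = 4.97510 puts the formula on 12 O.
Si: 0.60433 × 4.97510 = 3.007 atoms per formula unit.

3.007 Si apfu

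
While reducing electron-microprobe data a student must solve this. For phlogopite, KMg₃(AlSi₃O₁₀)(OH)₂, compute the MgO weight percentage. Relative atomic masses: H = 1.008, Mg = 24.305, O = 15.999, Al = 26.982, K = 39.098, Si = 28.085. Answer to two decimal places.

28.98 wt%

M(KMg₃(AlSi₃O₁₀)(OH)₂) = 417.254 g/mol; M(MgO) = 40.304 g/mol.
Moles MgO per formula unit = 3 Mg ÷ 1 = 3.0000.
MgO fraction = (3.0000 × 40.304) / 417.254 = 120.912/417.254 = 0.2898.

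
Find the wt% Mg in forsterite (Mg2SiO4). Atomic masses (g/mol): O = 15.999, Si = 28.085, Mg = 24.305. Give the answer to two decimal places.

34.55 weight percent

Molar mass of Mg2SiO4: 2·24.305 + 1·28.085 + 4·15.999 = 140.691 g/mol.
Mass of Mg per formula unit: 2 × 24.305 = 48.610 g.
Weight fraction Mg = 48.610 / 140.691 = 0.3455.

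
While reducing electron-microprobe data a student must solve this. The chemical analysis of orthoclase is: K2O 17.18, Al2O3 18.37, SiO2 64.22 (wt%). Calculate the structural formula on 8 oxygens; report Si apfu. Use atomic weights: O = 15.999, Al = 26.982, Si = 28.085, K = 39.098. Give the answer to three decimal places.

2.989 Si apfu

K2O (M=94.195): mol = 0.18239; K = 0.36478, O = 0.18239.
Al2O3 (M=101.961): mol = 0.18017; Al = 0.36034, O = 0.54051.
SiO2 (M=60.083): mol = 1.06885; Si = 1.06885, O = 2.13770.
ΣO = 2.86060; factor = 8/ΣO = 2.79662.
Si apfu = 1.06885 × 2.79662 = 2.989.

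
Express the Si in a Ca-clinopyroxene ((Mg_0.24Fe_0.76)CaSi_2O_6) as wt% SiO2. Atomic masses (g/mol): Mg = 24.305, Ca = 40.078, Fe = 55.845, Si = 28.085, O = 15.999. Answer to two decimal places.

49.96 wt%

Formula mass = 240.517 g/mol.
2 Si → 2.0000 mol SiO2 per formula unit; M(SiO2) = 60.083, so SiO2 mass = 120.166 g.
120.166/240.517 × 100 = 49.96 wt%.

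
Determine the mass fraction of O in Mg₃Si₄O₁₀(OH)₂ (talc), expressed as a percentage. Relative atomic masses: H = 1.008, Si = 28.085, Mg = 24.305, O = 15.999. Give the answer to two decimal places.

Molar mass of Mg₃Si₄O₁₀(OH)₂: 3×24.305 + 4×28.085 + 12×15.999 + 2×1.008 = 379.259 g/mol.
Mass of O per formula unit: 12 × 15.999 = 191.988 g.
Weight fraction O = 191.988 / 379.259 = 0.5062.

50.62 weight percent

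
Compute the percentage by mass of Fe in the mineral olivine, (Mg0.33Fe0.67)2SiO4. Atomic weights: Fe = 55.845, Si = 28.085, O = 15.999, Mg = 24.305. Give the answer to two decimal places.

40.90 mass %

M((Mg0.33Fe0.67)2SiO4) = 182.955 g/mol.
Fe contributes 1.34 × 55.845 = 74.832 g per mole.
74.832/182.955 = 0.4090 → 40.90%.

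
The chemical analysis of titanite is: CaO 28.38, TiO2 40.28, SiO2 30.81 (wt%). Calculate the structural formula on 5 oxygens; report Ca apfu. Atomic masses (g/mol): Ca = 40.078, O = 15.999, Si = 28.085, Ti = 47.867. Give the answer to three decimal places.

CaO (M=56.077): mol = 0.50609; Ca = 0.50609, O = 0.50609.
TiO2 (M=79.865): mol = 0.50435; Ti = 0.50435, O = 1.00870.
SiO2 (M=60.083): mol = 0.51279; Si = 0.51279, O = 1.02558.
ΣO = 2.54037; factor = 5/ΣO = 1.96822.
Ca apfu = 0.50609 × 1.96822 = 0.996.

0.996 Ca apfu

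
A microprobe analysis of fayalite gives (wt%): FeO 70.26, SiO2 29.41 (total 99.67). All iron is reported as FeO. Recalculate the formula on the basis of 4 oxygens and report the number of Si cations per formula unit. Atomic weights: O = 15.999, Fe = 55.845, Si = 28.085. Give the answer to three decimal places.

FeO (M=71.844): mol = 0.97795; Fe = 0.97795, O = 0.97795.
SiO2 (M=60.083): mol = 0.48949; Si = 0.48949, O = 0.97898.
ΣO = 1.95693; factor = 4/ΣO = 2.04402.
Si apfu = 0.48949 × 2.04402 = 1.001.

1.001 Si apfu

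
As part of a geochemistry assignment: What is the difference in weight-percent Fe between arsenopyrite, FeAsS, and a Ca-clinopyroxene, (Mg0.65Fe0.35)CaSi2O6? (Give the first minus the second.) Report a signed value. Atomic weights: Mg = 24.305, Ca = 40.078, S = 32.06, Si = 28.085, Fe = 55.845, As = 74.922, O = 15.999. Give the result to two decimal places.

25.71 percentage points

First mineral: 55.845 g Fe in 162.827 g formula = 34.30 wt% Fe.
Second mineral: 19.546 g Fe in 227.586 g formula = 8.59 wt% Fe.
34.30% − 8.59% gives a difference of 25.71 percentage points.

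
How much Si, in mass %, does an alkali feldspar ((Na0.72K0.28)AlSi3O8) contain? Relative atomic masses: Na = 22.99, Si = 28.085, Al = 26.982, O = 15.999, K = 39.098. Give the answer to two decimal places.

Formula mass = 0.72×22.99 + 0.28×39.098 + 1×26.982 + 3×28.085 + 8×15.999 = 266.729 g/mol, of which 84.255 g is Si.
So Si makes up 84.255/266.729 = 0.3159 of the mass, i.e. 31.59%.

31.59 mass %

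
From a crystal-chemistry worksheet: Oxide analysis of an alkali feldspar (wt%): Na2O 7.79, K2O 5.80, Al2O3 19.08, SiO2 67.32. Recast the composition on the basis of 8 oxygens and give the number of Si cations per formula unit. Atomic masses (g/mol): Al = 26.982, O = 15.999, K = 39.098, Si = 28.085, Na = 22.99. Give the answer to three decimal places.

Na2O (M=61.979): mol = 0.12569; Na = 0.25138, O = 0.12569.
K2O (M=94.195): mol = 0.06157; K = 0.12314, O = 0.06157.
Al2O3 (M=101.961): mol = 0.18713; Al = 0.37426, O = 0.56139.
SiO2 (M=60.083): mol = 1.12045; Si = 1.12045, O = 2.24090.
ΣO = 2.98955; factor = 8/ΣO = 2.67599.
Si apfu = 1.12045 × 2.67599 = 2.998.

2.998 Si apfu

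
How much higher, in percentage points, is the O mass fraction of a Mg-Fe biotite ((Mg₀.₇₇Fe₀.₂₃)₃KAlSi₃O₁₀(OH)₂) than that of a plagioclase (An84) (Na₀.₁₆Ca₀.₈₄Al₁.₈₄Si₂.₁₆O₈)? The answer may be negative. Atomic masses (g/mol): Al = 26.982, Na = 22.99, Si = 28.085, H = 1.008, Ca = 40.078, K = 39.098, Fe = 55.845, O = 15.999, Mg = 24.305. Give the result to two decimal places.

First mineral: 191.988 g O in 439.017 g formula = 43.73 wt% O.
Second mineral: 127.992 g O in 275.646 g formula = 46.43 wt% O.
43.73% − 46.43% gives a difference of -2.70 percentage points.

-2.70 percentage points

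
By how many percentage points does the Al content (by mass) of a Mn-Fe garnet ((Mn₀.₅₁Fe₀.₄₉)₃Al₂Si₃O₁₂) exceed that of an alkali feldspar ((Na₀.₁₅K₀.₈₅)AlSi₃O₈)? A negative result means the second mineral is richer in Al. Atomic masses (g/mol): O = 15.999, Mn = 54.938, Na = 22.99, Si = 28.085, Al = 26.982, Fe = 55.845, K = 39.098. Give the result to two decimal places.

1.09 percentage points

Al in (Mn₀.₅₁Fe₀.₄₉)₃Al₂Si₃O₁₂: molar mass 496.354 g/mol; 2×26.982 = 53.964 g → 10.87 wt%.
Al in (Na₀.₁₅K₀.₈₅)AlSi₃O₈: molar mass 275.911 g/mol; 1×26.982 = 26.982 g → 9.78 wt%.
Difference = 10.87 − 9.78 = 1.09 percentage points.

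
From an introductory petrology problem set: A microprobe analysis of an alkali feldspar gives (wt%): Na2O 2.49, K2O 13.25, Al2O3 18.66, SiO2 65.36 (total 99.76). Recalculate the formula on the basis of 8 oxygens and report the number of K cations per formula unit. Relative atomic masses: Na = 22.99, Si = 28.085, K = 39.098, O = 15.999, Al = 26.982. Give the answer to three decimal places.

0.775 K apfu

2.49 wt% Na2O ÷ 61.979 g/mol = 0.04017 mol, giving 0.08034 Na and 0.04017 O.
13.25 wt% K2O ÷ 94.195 g/mol = 0.14067 mol, giving 0.28134 K and 0.14067 O.
18.66 wt% Al2O3 ÷ 101.961 g/mol = 0.18301 mol, giving 0.36602 Al and 0.54903 O.
65.36 wt% SiO2 ÷ 60.083 g/mol = 1.08783 mol, giving 1.08783 Si and 2.17566 O.
Oxygen sums to 2.90553; scaling by 8/2.90553 = 2.75337 puts the formula on 8 O.
K: 0.28134 × 2.75337 = 0.775 atoms per formula unit.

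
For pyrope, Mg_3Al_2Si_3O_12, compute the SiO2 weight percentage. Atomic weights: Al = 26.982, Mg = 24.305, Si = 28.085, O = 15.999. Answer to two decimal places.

M(Mg_3Al_2Si_3O_12) = 403.122 g/mol; M(SiO2) = 60.083 g/mol.
Moles SiO2 per formula unit = 3 Si ÷ 1 = 3.0000.
SiO2 fraction = (3.0000 × 60.083) / 403.122 = 180.249/403.122 = 0.4471.

44.71 wt%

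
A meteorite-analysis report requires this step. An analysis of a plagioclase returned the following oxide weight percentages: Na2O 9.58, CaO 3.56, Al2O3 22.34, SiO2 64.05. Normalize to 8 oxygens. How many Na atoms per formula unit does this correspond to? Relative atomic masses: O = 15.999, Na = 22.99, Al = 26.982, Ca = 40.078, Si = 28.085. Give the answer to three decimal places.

Na2O: 9.58/61.979 = 0.15457 mol → 0.30914 mol Na, 0.15457 mol O.
CaO: 3.56/56.077 = 0.06348 mol → 0.06348 mol Ca, 0.06348 mol O.
Al2O3: 22.34/101.961 = 0.21910 mol → 0.43820 mol Al, 0.65730 mol O.
SiO2: 64.05/60.083 = 1.06603 mol → 1.06603 mol Si, 2.13206 mol O.
Total oxygen = 3.00741 mol. Normalization factor = 8/3.00741 = 2.66010.
Na per 8 O = 0.30914 × 2.66010 = 0.822.

0.822 Na apfu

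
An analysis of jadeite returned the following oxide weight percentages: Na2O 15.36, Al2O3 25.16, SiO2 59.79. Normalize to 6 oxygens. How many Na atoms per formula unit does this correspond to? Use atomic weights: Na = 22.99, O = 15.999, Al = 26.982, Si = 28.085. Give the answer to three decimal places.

0.999 Na apfu

Na2O (M=61.979): mol = 0.24783; Na = 0.49566, O = 0.24783.
Al2O3 (M=101.961): mol = 0.24676; Al = 0.49352, O = 0.74028.
SiO2 (M=60.083): mol = 0.99512; Si = 0.99512, O = 1.99024.
ΣO = 2.97835; factor = 6/ΣO = 2.01454.
Na apfu = 0.49566 × 2.01454 = 0.999.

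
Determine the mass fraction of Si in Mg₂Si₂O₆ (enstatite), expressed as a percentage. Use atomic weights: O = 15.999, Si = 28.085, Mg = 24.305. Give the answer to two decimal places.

Formula mass = 2*24.305 + 2*28.085 + 6*15.999 = 200.774 g/mol, of which 56.170 g is Si.
So Si makes up 56.170/200.774 = 0.2798 of the mass, i.e. 27.98%.

27.98 mass %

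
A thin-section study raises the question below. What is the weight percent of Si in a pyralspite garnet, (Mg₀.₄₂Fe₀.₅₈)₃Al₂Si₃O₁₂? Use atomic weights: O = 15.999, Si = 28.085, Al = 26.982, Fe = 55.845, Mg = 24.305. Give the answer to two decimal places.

18.40 mass %

Molar mass of (Mg₀.₄₂Fe₀.₅₈)₃Al₂Si₃O₁₂: 1.26·24.305 + 1.74·55.845 + 2·26.982 + 3·28.085 + 12·15.999 = 458.002 g/mol.
Mass of Si per formula unit: 3 × 28.085 = 84.255 g.
Weight fraction Si = 84.255 / 458.002 = 0.1840.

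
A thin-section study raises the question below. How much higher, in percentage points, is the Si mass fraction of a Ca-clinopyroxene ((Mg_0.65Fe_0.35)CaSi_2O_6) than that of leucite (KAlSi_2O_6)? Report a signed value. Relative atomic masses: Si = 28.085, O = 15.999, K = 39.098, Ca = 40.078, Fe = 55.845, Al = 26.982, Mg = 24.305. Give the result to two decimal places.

-1.06 percentage points

Si in (Mg_0.65Fe_0.35)CaSi_2O_6: molar mass 227.586 g/mol; 2×28.085 = 56.170 g → 24.68 wt%.
Si in KAlSi_2O_6: molar mass 218.244 g/mol; 2×28.085 = 56.170 g → 25.74 wt%.
Difference = 24.68 − 25.74 = -1.06 percentage points.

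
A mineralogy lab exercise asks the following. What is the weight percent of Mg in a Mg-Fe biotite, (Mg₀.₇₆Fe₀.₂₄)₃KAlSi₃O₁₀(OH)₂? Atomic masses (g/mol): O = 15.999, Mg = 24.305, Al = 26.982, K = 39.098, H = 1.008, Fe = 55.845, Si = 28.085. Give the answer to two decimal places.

12.60 weight percent

Molar mass of (Mg₀.₇₆Fe₀.₂₄)₃KAlSi₃O₁₀(OH)₂: 2.28×24.305 + 0.72×55.845 + 1×39.098 + 1×26.982 + 3×28.085 + 12×15.999 + 2×1.008 = 439.963 g/mol.
Mass of Mg per formula unit: 2.28 × 24.305 = 55.415 g.
Weight fraction Mg = 55.415 / 439.963 = 0.1260.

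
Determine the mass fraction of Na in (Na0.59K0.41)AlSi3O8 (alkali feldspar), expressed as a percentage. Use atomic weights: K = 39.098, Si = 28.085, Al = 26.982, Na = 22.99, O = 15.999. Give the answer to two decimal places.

Formula mass = 0.59·22.99 + 0.41·39.098 + 1·26.982 + 3·28.085 + 8·15.999 = 268.823 g/mol, of which 13.564 g is Na.
So Na makes up 13.564/268.823 = 0.0505 of the mass, i.e. 5.05%.

5.05 wt%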